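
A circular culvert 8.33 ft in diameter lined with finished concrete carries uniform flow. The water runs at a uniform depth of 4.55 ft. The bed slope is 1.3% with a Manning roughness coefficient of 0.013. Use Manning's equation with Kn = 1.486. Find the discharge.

For a circular section of diameter D = 8.33 ft at depth y = 4.55 ft, the central angle is θ = 2 arccos(1 − 2y/D) = 3.327 rad. Then A = (D²/8)(θ − sin θ) = 30.45 ft² and P = Dθ/2 = 13.86 ft.
Hydraulic radius R = A/P = 30.45/13.86 = 2.198 ft.
Manning's equation: Q = (1.486/n) A R^(2/3) S^(1/2) = (1.486/0.013) × 30.45 × 2.198^(2/3) × 0.013^(1/2) = 671 ft³/s.

Q = 671 ft³/s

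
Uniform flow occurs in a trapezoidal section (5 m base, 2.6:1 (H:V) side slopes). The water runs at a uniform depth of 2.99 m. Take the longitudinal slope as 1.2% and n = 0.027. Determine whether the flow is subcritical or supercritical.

supercritical

With bottom width b = 5 m and side slope z = 2.6: A = (b + zy)y = (5 + 2.6×2.99)×2.99 = 38.19 m²; P = b + 2y√(1+z²) = 5 + 2×2.99×2.786 = 21.66 m.
Hydraulic radius R = A/P = 38.19/21.66 = 1.763 m.
V = (1/n) R^(2/3) √S = (1/0.027) × 1.763^(2/3) × √0.012 = 5.922 m/s. Hydraulic depth D_h = A/T = 38.19/20.55 = 1.859 m.
Froude number Fr = V/√(g·D_h) = 5.922/√(9.81×1.859) = 1.39, which is greater than 1, so the flow is supercritical.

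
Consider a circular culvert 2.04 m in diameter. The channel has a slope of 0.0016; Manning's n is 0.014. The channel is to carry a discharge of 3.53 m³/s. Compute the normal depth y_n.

Manning's equation rearranged: A R^(2/3) = nQ / (1·√S) = 0.014 × 3.53 / (√0.0016) = 1.236.
Trying y = 0.786 m: A R^(2/3) = 0.6563 — short.
Trying y = 1.33 m: A R^(2/3) = 1.585 — over.
Trying y = 1.13 m: A R^(2/3) = 1.236 — ≈ 1.236.

y_n = 1.13 m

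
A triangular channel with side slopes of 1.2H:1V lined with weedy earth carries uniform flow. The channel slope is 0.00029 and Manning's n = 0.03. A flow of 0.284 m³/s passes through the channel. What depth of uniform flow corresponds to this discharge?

y_n = 0.915 m

Manning's equation rearranged: A R^(2/3) = nQ / (1·√S) = 0.03 × 0.284 / (√0.00029) = 0.5003.
Try y = 0.721 m: A R^(2/3) = 0.265 — too small.
Try y = 1.03 m: A R^(2/3) = 0.6861 — too large.
Try y = 0.915 m: A R^(2/3) = 0.5004 — close enough.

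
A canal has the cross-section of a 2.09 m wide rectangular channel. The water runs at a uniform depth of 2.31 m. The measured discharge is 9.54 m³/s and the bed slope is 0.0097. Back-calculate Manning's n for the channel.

n = 0.04

Flow area A = b·y = 2.09 × 2.31 = 4.828 m². Wetted perimeter P = b + 2y = 2.09 + 2×2.31 = 6.71 m.
Hydraulic radius R = A/P = 4.828/6.71 = 0.7195 m.
Rearranging Manning's equation: n = (1/Q) A R^(2/3) S^(1/2) = (1/9.54) × 4.828 × 0.7195^(2/3) × √0.0097 = 0.04.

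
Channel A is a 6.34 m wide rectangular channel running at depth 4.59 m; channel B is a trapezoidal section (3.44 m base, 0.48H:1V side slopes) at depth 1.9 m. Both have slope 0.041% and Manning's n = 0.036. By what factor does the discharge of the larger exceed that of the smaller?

5.08

Channel A: Flow area A = b·y = 6.34 × 4.59 = 29.1 m². Wetted perimeter P = b + 2y = 6.34 + 2×4.59 = 15.52 m. Hydraulic radius R = A/P = 29.1/15.52 = 1.875 m. Q_A = (1/0.036)·29.1·1.875^(2/3)·√0.00041 = 24.89 m³/s.
Channel B: With bottom width b = 3.44 m and side slope z = 0.48: A = (b + zy)y = (3.44 + 0.48×1.9)×1.9 = 8.269 m²; P = b + 2y√(1+z²) = 3.44 + 2×1.9×1.109 = 7.655 m. Hydraulic radius R = A/P = 8.269/7.655 = 1.08 m. Q_B = (1/0.036)·8.269·1.08^(2/3)·√0.00041 = 4.896 m³/s.
The larger discharge is 24.89 m³/s and the smaller is 4.896 m³/s; the ratio is 5.08.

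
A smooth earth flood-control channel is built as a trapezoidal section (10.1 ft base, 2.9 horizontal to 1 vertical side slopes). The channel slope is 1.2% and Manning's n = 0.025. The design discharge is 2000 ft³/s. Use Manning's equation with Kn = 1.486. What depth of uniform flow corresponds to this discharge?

y_n = 5.43 ft

Manning's equation rearranged: A R^(2/3) = nQ / (1.486·√S) = 0.025 × 2000 / (1.486 × √0.012) = 307.2.
At y = 4.48 ft: A R^(2/3) = 203.2 — low.
At y = 5.43 ft: A R^(2/3) = 306.9 — ≈ 307.2.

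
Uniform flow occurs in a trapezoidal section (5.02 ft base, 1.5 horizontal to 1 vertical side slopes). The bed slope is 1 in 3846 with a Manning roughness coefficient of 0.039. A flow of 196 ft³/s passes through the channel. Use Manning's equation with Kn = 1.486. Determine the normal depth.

y_n = 7.74 ft

Manning's equation rearranged: A R^(2/3) = nQ / (1.486·√S) = 0.039 × 196 / (1.486 × √0.00026) = 319.
Try y = 8.76 ft: A R^(2/3) = 423.7 — high.
Try y = 5.75 ft: A R^(2/3) = 164.9 — low.
Try y = 7.74 ft: A R^(2/3) = 319.4 — matches.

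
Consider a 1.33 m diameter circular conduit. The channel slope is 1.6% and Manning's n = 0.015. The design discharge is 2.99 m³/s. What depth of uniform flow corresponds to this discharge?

y_n = 0.69 m

Manning's equation rearranged: A R^(2/3) = nQ / (1·√S) = 0.015 × 2.99 / (√0.016) = 0.3546.
Trying y = 0.846 m: A R^(2/3) = 0.4889 — over.
Trying y = 0.69 m: A R^(2/3) = 0.3548 — ≈ 0.3546.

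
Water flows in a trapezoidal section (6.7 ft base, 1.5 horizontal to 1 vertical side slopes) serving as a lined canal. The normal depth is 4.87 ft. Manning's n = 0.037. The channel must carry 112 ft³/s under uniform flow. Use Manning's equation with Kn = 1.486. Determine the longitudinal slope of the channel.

S = 0.000421

With bottom width b = 6.7 ft and side slope z = 1.5: A = (b + zy)y = (6.7 + 1.5×4.87)×4.87 = 68.2 ft²; P = b + 2y√(1+z²) = 6.7 + 2×4.87×1.803 = 24.26 ft.
Hydraulic radius R = A/P = 68.2/24.26 = 2.812 ft.
From Manning's equation, S = [nQ / (1.486 A R^(2/3))]² = [0.037 × 112 / (1.486 × 68.2 × 2.812^(2/3))]² = 0.000421.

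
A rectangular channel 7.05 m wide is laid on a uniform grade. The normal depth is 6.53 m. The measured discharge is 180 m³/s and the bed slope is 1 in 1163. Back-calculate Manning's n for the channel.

n = 0.013

Flow area A = b·y = 7.05 × 6.53 = 46.04 m². Wetted perimeter P = b + 2y = 7.05 + 2×6.53 = 20.11 m.
Hydraulic radius R = A/P = 46.04/20.11 = 2.289 m.
Rearranging Manning's equation: n = (1/Q) A R^(2/3) S^(1/2) = (1/180) × 46.04 × 2.289^(2/3) × √0.0008598 = 0.013.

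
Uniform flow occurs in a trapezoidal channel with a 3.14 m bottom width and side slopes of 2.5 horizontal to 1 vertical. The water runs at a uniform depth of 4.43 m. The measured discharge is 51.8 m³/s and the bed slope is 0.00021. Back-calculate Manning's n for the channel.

With bottom width b = 3.14 m and side slope z = 2.5: A = (b + zy)y = (3.14 + 2.5×4.43)×4.43 = 62.97 m²; P = b + 2y√(1+z²) = 3.14 + 2×4.43×2.693 = 27 m.
Hydraulic radius R = A/P = 62.97/27 = 2.333 m.
Rearranging Manning's equation: n = (1/Q) A R^(2/3) S^(1/2) = (1/51.8) × 62.97 × 2.333^(2/3) × √0.00021 = 0.031.

n = 0.031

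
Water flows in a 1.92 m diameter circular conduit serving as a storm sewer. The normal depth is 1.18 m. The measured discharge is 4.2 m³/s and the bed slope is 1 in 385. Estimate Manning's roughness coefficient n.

For a circular section of diameter D = 1.92 m at depth y = 1.18 m, the central angle is θ = 2 arccos(1 − 2y/D) = 3.604 rad. Then A = (D²/8)(θ − sin θ) = 1.866 m² and P = Dθ/2 = 3.46 m.
Hydraulic radius R = A/P = 1.866/3.46 = 0.5394 m.
Rearranging Manning's equation: n = (1/Q) A R^(2/3) S^(1/2) = (1/4.2) × 1.866 × 0.5394^(2/3) × √0.002597 = 0.015.

n = 0.015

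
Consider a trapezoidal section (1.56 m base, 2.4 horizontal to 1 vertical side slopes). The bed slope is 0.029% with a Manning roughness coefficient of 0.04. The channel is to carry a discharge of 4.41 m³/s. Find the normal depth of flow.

Manning's equation rearranged: A R^(2/3) = nQ / (1·√S) = 0.04 × 4.41 / (√0.00029) = 10.36.
Try y = 1.62 m: A R^(2/3) = 8.129 — low.
Try y = 2.14 m: A R^(2/3) = 15.54 — high.
Try y = 1.8 m: A R^(2/3) = 10.37 — close enough.

y_n = 1.8 m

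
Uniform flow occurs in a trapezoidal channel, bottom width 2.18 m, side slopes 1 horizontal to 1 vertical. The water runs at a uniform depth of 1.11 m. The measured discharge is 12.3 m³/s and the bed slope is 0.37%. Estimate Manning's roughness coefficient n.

n = 0.0141

With bottom width b = 2.18 m and side slope z = 1: A = (b + zy)y = (2.18 + 1×1.11)×1.11 = 3.652 m²; P = b + 2y√(1+z²) = 2.18 + 2×1.11×1.414 = 5.32 m.
Hydraulic radius R = A/P = 3.652/5.32 = 0.6865 m.
Rearranging Manning's equation: n = (1/Q) A R^(2/3) S^(1/2) = (1/12.3) × 3.652 × 0.6865^(2/3) × √0.0037 = 0.0141.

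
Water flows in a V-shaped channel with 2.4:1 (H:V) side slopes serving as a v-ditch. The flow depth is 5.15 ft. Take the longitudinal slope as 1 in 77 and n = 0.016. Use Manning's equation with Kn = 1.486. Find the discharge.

Q = 1200 ft³/s

For a triangular section with side slope z = 2.4: A = zy² = 2.4×5.15² = 63.65 ft²; P = 2y√(1+z²) = 2×5.15×2.6 = 26.78 ft.
Hydraulic radius R = A/P = 63.65/26.78 = 2.377 ft.
Manning's equation: Q = (1.486/n) A R^(2/3) S^(1/2) = (1.486/0.016) × 63.65 × 2.377^(2/3) × 0.01299^(1/2) = 1200 ft³/s.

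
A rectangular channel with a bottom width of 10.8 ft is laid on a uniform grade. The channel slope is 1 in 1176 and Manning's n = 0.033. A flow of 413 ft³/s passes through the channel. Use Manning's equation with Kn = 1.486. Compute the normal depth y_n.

Manning's equation rearranged: A R^(2/3) = nQ / (1.486·√S) = 0.033 × 413 / (1.486 × √0.0008503) = 314.5.
Try y = 15 ft: A R^(2/3) = 406.2 — high.
Try y = 9.16 ft: A R^(2/3) = 223.6 — low.
Try y = 12.1 ft: A R^(2/3) = 314.5 — matches.

y_n = 12.1 ft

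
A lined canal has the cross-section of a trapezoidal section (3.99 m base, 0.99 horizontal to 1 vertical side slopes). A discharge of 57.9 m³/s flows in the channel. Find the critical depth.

At critical depth, Q² T / (g A³) = 1, i.e. A³/T = Q²/g = 57.9²/9.81 = 341.7.
At y = 2.66 m: A³/T = 590.8 — high.
At y = 1.65 m: A³/T = 110.1 — low.
At y = 2.28 m: A³/T = 339.8 — ≈ 341.7.

y_c = 2.28 m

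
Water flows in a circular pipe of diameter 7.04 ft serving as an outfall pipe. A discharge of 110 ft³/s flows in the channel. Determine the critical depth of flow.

At critical depth, Q² T / (g A³) = 1, i.e. A³/T = Q²/g = 110²/32.2 = 375.8.
At y = 2.16 ft: A³/T = 160.2 — too small.
At y = 3.11 ft: A³/T = 652.2 — too large.
At y = 2.69 ft: A³/T = 373.7 — matches.

y_c = 2.69 ft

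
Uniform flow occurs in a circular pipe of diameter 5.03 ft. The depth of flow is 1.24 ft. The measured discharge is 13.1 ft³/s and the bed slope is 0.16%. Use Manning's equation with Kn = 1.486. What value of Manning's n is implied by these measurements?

For a circular section of diameter D = 5.03 ft at depth y = 1.24 ft, the central angle is θ = 2 arccos(1 − 2y/D) = 2.078 rad. Then A = (D²/8)(θ − sin θ) = 3.809 ft² and P = Dθ/2 = 5.227 ft.
Hydraulic radius R = A/P = 3.809/5.227 = 0.7287 ft.
Rearranging Manning's equation: n = (1.486/Q) A R^(2/3) S^(1/2) = (1.486/13.1) × 3.809 × 0.7287^(2/3) × √0.0016 = 0.014.

n = 0.014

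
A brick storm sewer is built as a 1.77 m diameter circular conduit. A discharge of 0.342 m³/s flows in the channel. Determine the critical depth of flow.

y_c = 0.279 m

At critical depth, Q² T / (g A³) = 1, i.e. A³/T = Q²/g = 0.342²/9.81 = 0.01192.
At y = 0.344 m: A³/T = 0.02714 — high.
At y = 0.234 m: A³/T = 0.005961 — low.
At y = 0.279 m: A³/T = 0.01192 — matches.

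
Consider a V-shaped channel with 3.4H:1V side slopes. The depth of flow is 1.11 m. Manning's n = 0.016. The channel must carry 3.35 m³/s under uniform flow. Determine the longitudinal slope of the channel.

For a triangular section with side slope z = 3.4: A = zy² = 3.4×1.11² = 4.189 m²; P = 2y√(1+z²) = 2×1.11×3.544 = 7.868 m.
Hydraulic radius R = A/P = 4.189/7.868 = 0.5324 m.
From Manning's equation, S = [nQ / (1 A R^(2/3))]² = [0.016 × 3.35 / (1 × 4.189 × 0.5324^(2/3))]² = 0.000379.

S = 0.000379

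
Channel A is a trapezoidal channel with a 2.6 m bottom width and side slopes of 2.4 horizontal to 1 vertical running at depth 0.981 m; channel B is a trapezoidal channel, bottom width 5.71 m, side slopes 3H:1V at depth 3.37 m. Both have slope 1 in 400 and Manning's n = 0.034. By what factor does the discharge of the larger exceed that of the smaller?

Channel A: With bottom width b = 2.6 m and side slope z = 2.4: A = (b + zy)y = (2.6 + 2.4×0.981)×0.981 = 4.86 m²; P = b + 2y√(1+z²) = 2.6 + 2×0.981×2.6 = 7.701 m. Hydraulic radius R = A/P = 4.86/7.701 = 0.6311 m. Q_A = (1/0.034)·4.86·0.6311^(2/3)·√0.0025 = 5.259 m³/s.
Channel B: With bottom width b = 5.71 m and side slope z = 3: A = (b + zy)y = (5.71 + 3×3.37)×3.37 = 53.31 m²; P = b + 2y√(1+z²) = 5.71 + 2×3.37×3.162 = 27.02 m. Hydraulic radius R = A/P = 53.31/27.02 = 1.973 m. Q_B = (1/0.034)·53.31·1.973^(2/3)·√0.0025 = 123.3 m³/s.
The larger discharge is 123.3 m³/s and the smaller is 5.259 m³/s; the ratio is 23.5.

23.5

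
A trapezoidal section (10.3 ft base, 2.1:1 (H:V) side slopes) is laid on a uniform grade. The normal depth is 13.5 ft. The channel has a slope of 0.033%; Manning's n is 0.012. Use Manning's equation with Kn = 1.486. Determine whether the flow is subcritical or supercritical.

With bottom width b = 10.3 ft and side slope z = 2.1: A = (b + zy)y = (10.3 + 2.1×13.5)×13.5 = 521.8 ft²; P = b + 2y√(1+z²) = 10.3 + 2×13.5×2.326 = 73.1 ft.
Hydraulic radius R = A/P = 521.8/73.1 = 7.138 ft.
V = (1.486/n) R^(2/3) √S = (1.486/0.012) × 7.138^(2/3) × √0.00033 = 8.339 ft/s. Hydraulic depth D_h = A/T = 521.8/67 = 7.788 ft.
Froude number Fr = V/√(g·D_h) = 8.339/√(32.2×7.788) = 0.527, which is less than 1, so the flow is subcritical.

subcritical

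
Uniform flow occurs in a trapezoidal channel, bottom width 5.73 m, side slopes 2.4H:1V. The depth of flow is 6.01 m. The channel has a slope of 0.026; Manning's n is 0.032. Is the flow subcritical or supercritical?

supercritical

With bottom width b = 5.73 m and side slope z = 2.4: A = (b + zy)y = (5.73 + 2.4×6.01)×6.01 = 121.1 m²; P = b + 2y√(1+z²) = 5.73 + 2×6.01×2.6 = 36.98 m.
Hydraulic radius R = A/P = 121.1/36.98 = 3.275 m.
V = (1/n) R^(2/3) √S = (1/0.032) × 3.275^(2/3) × √0.026 = 11.11 m/s. Hydraulic depth D_h = A/T = 121.1/34.58 = 3.503 m.
Froude number Fr = V/√(g·D_h) = 11.11/√(9.81×3.503) = 1.9, which is greater than 1, so the flow is supercritical.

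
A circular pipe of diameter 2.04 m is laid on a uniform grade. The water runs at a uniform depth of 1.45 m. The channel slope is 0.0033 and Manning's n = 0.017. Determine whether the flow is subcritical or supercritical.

For a circular section of diameter D = 2.04 m at depth y = 1.45 m, the central angle is θ = 2 arccos(1 − 2y/D) = 4.012 rad. Then A = (D²/8)(θ − sin θ) = 2.485 m² and P = Dθ/2 = 4.092 m.
Hydraulic radius R = A/P = 2.485/4.092 = 0.6072 m.
V = (1/n) R^(2/3) √S = (1/0.017) × 0.6072^(2/3) × √0.0033 = 2.423 m/s. Hydraulic depth D_h = A/T = 2.485/1.85 = 1.343 m.
Froude number Fr = V/√(g·D_h) = 2.423/√(9.81×1.343) = 0.668, which is less than 1, so the flow is subcritical.

subcritical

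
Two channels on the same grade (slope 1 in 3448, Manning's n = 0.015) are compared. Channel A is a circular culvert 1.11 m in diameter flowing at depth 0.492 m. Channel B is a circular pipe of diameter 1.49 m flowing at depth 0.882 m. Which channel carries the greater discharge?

Channel A: For a circular section of diameter D = 1.11 m at depth y = 0.492 m, the central angle is θ = 2 arccos(1 − 2y/D) = 2.914 rad. Then A = (D²/8)(θ − sin θ) = 0.4141 m² and P = Dθ/2 = 1.617 m. Hydraulic radius R = A/P = 0.4141/1.617 = 0.256 m. Q_A = (1/0.015)·0.4141·0.256^(2/3)·√0.00029 = 0.1895 m³/s.
Channel B: For a circular section of diameter D = 1.49 m at depth y = 0.882 m, the central angle is θ = 2 arccos(1 − 2y/D) = 3.511 rad. Then A = (D²/8)(θ − sin θ) = 1.075 m² and P = Dθ/2 = 2.616 m. Hydraulic radius R = A/P = 1.075/2.616 = 0.4108 m. Q_B = (1/0.015)·1.075·0.4108^(2/3)·√0.00029 = 0.6744 m³/s.
Q_A = 0.1895 m³/s vs Q_B = 0.6744 m³/s, so channel B carries more.

channel B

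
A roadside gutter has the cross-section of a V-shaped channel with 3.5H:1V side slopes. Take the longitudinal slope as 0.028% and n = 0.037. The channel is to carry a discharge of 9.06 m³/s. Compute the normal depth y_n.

Manning's equation rearranged: A R^(2/3) = nQ / (1·√S) = 0.037 × 9.06 / (√0.00028) = 20.03.
Trying y = 2.68 m: A R^(2/3) = 29.77 — over.
Trying y = 2.31 m: A R^(2/3) = 20.03 — matches.

y_n = 2.31 m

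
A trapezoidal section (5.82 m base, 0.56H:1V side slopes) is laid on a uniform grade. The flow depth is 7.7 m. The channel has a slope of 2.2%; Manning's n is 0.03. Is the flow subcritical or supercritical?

With bottom width b = 5.82 m and side slope z = 0.56: A = (b + zy)y = (5.82 + 0.56×7.7)×7.7 = 78.02 m²; P = b + 2y√(1+z²) = 5.82 + 2×7.7×1.146 = 23.47 m.
Hydraulic radius R = A/P = 78.02/23.47 = 3.324 m.
V = (1/n) R^(2/3) √S = (1/0.03) × 3.324^(2/3) × √0.022 = 11.01 m/s. Hydraulic depth D_h = A/T = 78.02/14.44 = 5.401 m.
Froude number Fr = V/√(g·D_h) = 11.01/√(9.81×5.401) = 1.51, which is greater than 1, so the flow is supercritical.

supercritical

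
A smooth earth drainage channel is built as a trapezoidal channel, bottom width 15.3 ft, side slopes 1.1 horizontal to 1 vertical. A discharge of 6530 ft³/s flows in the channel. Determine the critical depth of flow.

At critical depth, Q² T / (g A³) = 1, i.e. A³/T = Q²/g = 6530²/32.2 = 1324000.
Trying y = 9.91 ft: A³/T = 471800 — short.
Trying y = 15.9 ft: A³/T = 2819000 — over.
Trying y = 13.1 ft: A³/T = 1336000 — ≈ 1324000.

y_c = 13.1 ft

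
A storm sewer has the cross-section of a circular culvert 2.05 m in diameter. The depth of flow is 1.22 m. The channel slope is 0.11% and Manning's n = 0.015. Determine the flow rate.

For a circular section of diameter D = 2.05 m at depth y = 1.22 m, the central angle is θ = 2 arccos(1 − 2y/D) = 3.524 rad. Then A = (D²/8)(θ − sin θ) = 2.048 m² and P = Dθ/2 = 3.613 m.
Hydraulic radius R = A/P = 2.048/3.613 = 0.5668 m.
Manning's equation: Q = (1/n) A R^(2/3) S^(1/2) = (1/0.015) × 2.048 × 0.5668^(2/3) × 0.0011^(1/2) = 3.1 m³/s.

Q = 3.1 m³/s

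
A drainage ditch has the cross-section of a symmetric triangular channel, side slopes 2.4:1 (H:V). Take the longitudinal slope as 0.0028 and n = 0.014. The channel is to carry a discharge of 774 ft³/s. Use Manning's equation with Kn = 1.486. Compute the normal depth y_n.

Manning's equation rearranged: A R^(2/3) = nQ / (1.486·√S) = 0.014 × 774 / (1.486 × √0.0028) = 137.8.
Try y = 6.3 ft: A R^(2/3) = 194.1 — over.
Try y = 5.54 ft: A R^(2/3) = 137.7 — close enough.

y_n = 5.54 ft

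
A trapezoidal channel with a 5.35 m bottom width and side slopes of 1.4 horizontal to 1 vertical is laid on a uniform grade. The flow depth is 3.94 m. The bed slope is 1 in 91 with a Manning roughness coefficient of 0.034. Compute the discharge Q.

With bottom width b = 5.35 m and side slope z = 1.4: A = (b + zy)y = (5.35 + 1.4×3.94)×3.94 = 42.81 m²; P = b + 2y√(1+z²) = 5.35 + 2×3.94×1.72 = 18.91 m.
Hydraulic radius R = A/P = 42.81/18.91 = 2.264 m.
Manning's equation: Q = (1/n) A R^(2/3) S^(1/2) = (1/0.034) × 42.81 × 2.264^(2/3) × 0.01099^(1/2) = 228 m³/s.

Q = 228 m³/s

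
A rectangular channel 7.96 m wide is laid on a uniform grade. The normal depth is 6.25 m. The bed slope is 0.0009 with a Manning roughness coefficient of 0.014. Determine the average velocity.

Flow area A = b·y = 7.96 × 6.25 = 49.75 m². Wetted perimeter P = b + 2y = 7.96 + 2×6.25 = 20.46 m.
Hydraulic radius R = A/P = 49.75/20.46 = 2.432 m.
From Manning's equation, V = (1/n) R^(2/3) S^(1/2) = (1/0.014) × 2.432^(2/3) × 0.0009^(1/2) = 3.87 m/s.

V = 3.87 m/s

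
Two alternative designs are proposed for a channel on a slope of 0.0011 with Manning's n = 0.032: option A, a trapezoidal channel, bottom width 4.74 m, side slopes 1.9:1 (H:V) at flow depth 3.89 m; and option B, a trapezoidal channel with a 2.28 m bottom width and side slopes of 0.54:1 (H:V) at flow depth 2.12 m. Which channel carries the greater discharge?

Channel A: With bottom width b = 4.74 m and side slope z = 1.9: A = (b + zy)y = (4.74 + 1.9×3.89)×3.89 = 47.19 m²; P = b + 2y√(1+z²) = 4.74 + 2×3.89×2.147 = 21.44 m. Hydraulic radius R = A/P = 47.19/21.44 = 2.201 m. Q_A = (1/0.032)·47.19·2.201^(2/3)·√0.0011 = 82.75 m³/s.
Channel B: With bottom width b = 2.28 m and side slope z = 0.54: A = (b + zy)y = (2.28 + 0.54×2.12)×2.12 = 7.261 m²; P = b + 2y√(1+z²) = 2.28 + 2×2.12×1.136 = 7.099 m. Hydraulic radius R = A/P = 7.261/7.099 = 1.023 m. Q_B = (1/0.032)·7.261·1.023^(2/3)·√0.0011 = 7.639 m³/s.
Q_A = 82.75 m³/s vs Q_B = 7.639 m³/s, so channel A carries more.

channel A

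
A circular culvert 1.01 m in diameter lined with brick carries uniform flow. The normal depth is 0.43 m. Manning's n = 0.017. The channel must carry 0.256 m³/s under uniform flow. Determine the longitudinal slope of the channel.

S = 0.0013

For a circular section of diameter D = 1.01 m at depth y = 0.43 m, the central angle is θ = 2 arccos(1 − 2y/D) = 2.843 rad. Then A = (D²/8)(θ − sin θ) = 0.3251 m² and P = Dθ/2 = 1.436 m.
Hydraulic radius R = A/P = 0.3251/1.436 = 0.2264 m.
From Manning's equation, S = [nQ / (1 A R^(2/3))]² = [0.017 × 0.256 / (1 × 0.3251 × 0.2264^(2/3))]² = 0.0013.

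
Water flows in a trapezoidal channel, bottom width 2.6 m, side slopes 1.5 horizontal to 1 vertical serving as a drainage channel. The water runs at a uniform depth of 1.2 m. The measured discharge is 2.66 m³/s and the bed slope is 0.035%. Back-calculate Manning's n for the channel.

With bottom width b = 2.6 m and side slope z = 1.5: A = (b + zy)y = (2.6 + 1.5×1.2)×1.2 = 5.28 m²; P = b + 2y√(1+z²) = 2.6 + 2×1.2×1.803 = 6.927 m.
Hydraulic radius R = A/P = 5.28/6.927 = 0.7623 m.
Rearranging Manning's equation: n = (1/Q) A R^(2/3) S^(1/2) = (1/2.66) × 5.28 × 0.7623^(2/3) × √0.00035 = 0.031.

n = 0.031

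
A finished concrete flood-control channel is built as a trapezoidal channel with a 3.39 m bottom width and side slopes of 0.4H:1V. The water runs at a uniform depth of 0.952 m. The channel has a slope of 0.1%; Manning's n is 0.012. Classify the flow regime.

subcritical

With bottom width b = 3.39 m and side slope z = 0.4: A = (b + zy)y = (3.39 + 0.4×0.952)×0.952 = 3.59 m²; P = b + 2y√(1+z²) = 3.39 + 2×0.952×1.077 = 5.441 m.
Hydraulic radius R = A/P = 3.59/5.441 = 0.6598 m.
V = (1/n) R^(2/3) √S = (1/0.012) × 0.6598^(2/3) × √0.001 = 1.997 m/s. Hydraulic depth D_h = A/T = 3.59/4.152 = 0.8647 m.
Froude number Fr = V/√(g·D_h) = 1.997/√(9.81×0.8647) = 0.686, which is less than 1, so the flow is subcritical.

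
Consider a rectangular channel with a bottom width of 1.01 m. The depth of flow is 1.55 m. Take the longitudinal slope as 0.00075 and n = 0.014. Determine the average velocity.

Flow area A = b·y = 1.01 × 1.55 = 1.566 m². Wetted perimeter P = b + 2y = 1.01 + 2×1.55 = 4.11 m.
Hydraulic radius R = A/P = 1.566/4.11 = 0.3809 m.
From Manning's equation, V = (1/n) R^(2/3) S^(1/2) = (1/0.014) × 0.3809^(2/3) × 0.00075^(1/2) = 1.03 m/s.

V = 1.03 m/s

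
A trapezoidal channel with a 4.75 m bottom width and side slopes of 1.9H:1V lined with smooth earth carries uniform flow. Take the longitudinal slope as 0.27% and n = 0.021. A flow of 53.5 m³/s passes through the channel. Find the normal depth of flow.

y_n = 2.07 m

Manning's equation rearranged: A R^(2/3) = nQ / (1·√S) = 0.021 × 53.5 / (√0.0027) = 21.62.
At y = 2.43 m: A R^(2/3) = 29.81 — high.
At y = 1.47 m: A R^(2/3) = 11.11 — low.
At y = 2.07 m: A R^(2/3) = 21.6 — ≈ 21.62.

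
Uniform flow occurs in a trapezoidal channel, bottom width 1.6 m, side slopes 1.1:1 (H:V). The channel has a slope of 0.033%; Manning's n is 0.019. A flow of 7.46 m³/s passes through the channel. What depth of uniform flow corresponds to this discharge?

y_n = 2.02 m

Manning's equation rearranged: A R^(2/3) = nQ / (1·√S) = 0.019 × 7.46 / (√0.00033) = 7.803.
At y = 2.53 m: A R^(2/3) = 12.63 — too large.
At y = 1.54 m: A R^(2/3) = 4.448 — too small.
At y = 2.02 m: A R^(2/3) = 7.798 — matches.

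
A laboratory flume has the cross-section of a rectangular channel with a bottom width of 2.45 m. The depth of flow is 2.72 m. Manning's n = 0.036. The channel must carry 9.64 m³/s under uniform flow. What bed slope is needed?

S = 0.0034

Flow area A = b·y = 2.45 × 2.72 = 6.664 m². Wetted perimeter P = b + 2y = 2.45 + 2×2.72 = 7.89 m.
Hydraulic radius R = A/P = 6.664/7.89 = 0.8446 m.
From Manning's equation, S = [nQ / (1 A R^(2/3))]² = [0.036 × 9.64 / (1 × 6.664 × 0.8446^(2/3))]² = 0.0034.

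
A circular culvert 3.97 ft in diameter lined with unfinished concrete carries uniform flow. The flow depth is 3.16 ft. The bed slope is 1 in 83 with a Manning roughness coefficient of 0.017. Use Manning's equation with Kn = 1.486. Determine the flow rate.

Q = 115 ft³/s

For a circular section of diameter D = 3.97 ft at depth y = 3.16 ft, the central angle is θ = 2 arccos(1 − 2y/D) = 4.409 rad. Then A = (D²/8)(θ − sin θ) = 10.57 ft² and P = Dθ/2 = 8.751 ft.
Hydraulic radius R = A/P = 10.57/8.751 = 1.207 ft.
Manning's equation: Q = (1.486/n) A R^(2/3) S^(1/2) = (1.486/0.017) × 10.57 × 1.207^(2/3) × 0.01205^(1/2) = 115 ft³/s.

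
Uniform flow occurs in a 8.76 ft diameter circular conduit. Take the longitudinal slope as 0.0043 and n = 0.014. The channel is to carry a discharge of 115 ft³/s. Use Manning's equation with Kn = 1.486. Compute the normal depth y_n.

Manning's equation rearranged: A R^(2/3) = nQ / (1.486·√S) = 0.014 × 115 / (1.486 × √0.0043) = 16.52.
Try y = 2.7 ft: A R^(2/3) = 20.97 — high.
Try y = 1.63 ft: A R^(2/3) = 7.687 — low.
Try y = 2.39 ft: A R^(2/3) = 16.54 — ≈ 16.52.

y_n = 2.39 ft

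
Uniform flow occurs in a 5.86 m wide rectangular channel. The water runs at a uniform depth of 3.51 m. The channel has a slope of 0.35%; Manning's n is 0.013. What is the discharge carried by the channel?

Q = 128 m³/s

Flow area A = b·y = 5.86 × 3.51 = 20.57 m². Wetted perimeter P = b + 2y = 5.86 + 2×3.51 = 12.88 m.
Hydraulic radius R = A/P = 20.57/12.88 = 1.597 m.
Manning's equation: Q = (1/n) A R^(2/3) S^(1/2) = (1/0.013) × 20.57 × 1.597^(2/3) × 0.0035^(1/2) = 128 m³/s.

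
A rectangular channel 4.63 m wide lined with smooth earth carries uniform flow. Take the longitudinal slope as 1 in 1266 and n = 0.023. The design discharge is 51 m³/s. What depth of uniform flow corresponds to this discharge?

Manning's equation rearranged: A R^(2/3) = nQ / (1·√S) = 0.023 × 51 / (√0.0007899) = 41.74.
Trying y = 7.29 m: A R^(2/3) = 49.15 — high.
Trying y = 4.79 m: A R^(2/3) = 29.84 — low.
Trying y = 6.34 m: A R^(2/3) = 41.74 — close enough.

y_n = 6.34 m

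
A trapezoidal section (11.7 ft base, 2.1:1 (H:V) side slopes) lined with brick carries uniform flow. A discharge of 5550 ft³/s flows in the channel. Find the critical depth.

At critical depth, Q² T / (g A³) = 1, i.e. A³/T = Q²/g = 5550²/32.2 = 956600.
At y = 8.52 ft: A³/T = 337500 — low.
At y = 13.7 ft: A³/T = 2462000 — high.
At y = 11 ft: A³/T = 968800 — ≈ 956600.

y_c = 11 ft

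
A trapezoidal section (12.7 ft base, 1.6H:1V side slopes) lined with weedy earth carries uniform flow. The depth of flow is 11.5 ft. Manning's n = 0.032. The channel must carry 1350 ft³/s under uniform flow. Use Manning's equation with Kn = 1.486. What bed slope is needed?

S = 0.000559

With bottom width b = 12.7 ft and side slope z = 1.6: A = (b + zy)y = (12.7 + 1.6×11.5)×11.5 = 357.7 ft²; P = b + 2y√(1+z²) = 12.7 + 2×11.5×1.887 = 56.1 ft.
Hydraulic radius R = A/P = 357.7/56.1 = 6.376 ft.
From Manning's equation, S = [nQ / (1.486 A R^(2/3))]² = [0.032 × 1350 / (1.486 × 357.7 × 6.376^(2/3))]² = 0.000559.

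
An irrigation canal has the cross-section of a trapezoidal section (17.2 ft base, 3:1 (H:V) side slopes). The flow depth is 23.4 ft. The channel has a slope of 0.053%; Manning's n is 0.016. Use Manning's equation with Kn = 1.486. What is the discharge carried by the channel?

With bottom width b = 17.2 ft and side slope z = 3: A = (b + zy)y = (17.2 + 3×23.4)×23.4 = 2045 ft²; P = b + 2y√(1+z²) = 17.2 + 2×23.4×3.162 = 165.2 ft.
Hydraulic radius R = A/P = 2045/165.2 = 12.38 ft.
Manning's equation: Q = (1.486/n) A R^(2/3) S^(1/2) = (1.486/0.016) × 2045 × 12.38^(2/3) × 0.00053^(1/2) = 23400 ft³/s.

Q = 23400 ft³/s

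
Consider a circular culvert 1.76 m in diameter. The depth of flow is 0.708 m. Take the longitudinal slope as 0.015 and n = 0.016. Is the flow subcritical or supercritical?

supercritical

For a circular section of diameter D = 1.76 m at depth y = 0.708 m, the central angle is θ = 2 arccos(1 − 2y/D) = 2.748 rad. Then A = (D²/8)(θ − sin θ) = 0.9156 m² and P = Dθ/2 = 2.418 m.
Hydraulic radius R = A/P = 0.9156/2.418 = 0.3786 m.
V = (1/n) R^(2/3) √S = (1/0.016) × 0.3786^(2/3) × √0.015 = 4.006 m/s. Hydraulic depth D_h = A/T = 0.9156/1.726 = 0.5305 m.
Froude number Fr = V/√(g·D_h) = 4.006/√(9.81×0.5305) = 1.76, which is greater than 1, so the flow is supercritical.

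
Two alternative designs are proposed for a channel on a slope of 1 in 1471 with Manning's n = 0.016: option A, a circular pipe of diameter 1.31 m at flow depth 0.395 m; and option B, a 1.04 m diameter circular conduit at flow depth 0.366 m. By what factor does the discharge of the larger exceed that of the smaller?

1.38

Channel A: For a circular section of diameter D = 1.31 m at depth y = 0.395 m, the central angle is θ = 2 arccos(1 − 2y/D) = 2.325 rad. Then A = (D²/8)(θ − sin θ) = 0.3425 m² and P = Dθ/2 = 1.523 m. Hydraulic radius R = A/P = 0.3425/1.523 = 0.2249 m. Q_A = (1/0.016)·0.3425·0.2249^(2/3)·√0.0006798 = 0.2064 m³/s.
Channel B: For a circular section of diameter D = 1.04 m at depth y = 0.366 m, the central angle is θ = 2 arccos(1 − 2y/D) = 2.54 rad. Then A = (D²/8)(θ − sin θ) = 0.267 m² and P = Dθ/2 = 1.321 m. Hydraulic radius R = A/P = 0.267/1.321 = 0.2021 m. Q_B = (1/0.016)·0.267·0.2021^(2/3)·√0.0006798 = 0.1498 m³/s.
The larger discharge is 0.2064 m³/s and the smaller is 0.1498 m³/s; the ratio is 1.38.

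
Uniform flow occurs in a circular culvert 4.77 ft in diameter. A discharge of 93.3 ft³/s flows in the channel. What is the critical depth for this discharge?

At critical depth, Q² T / (g A³) = 1, i.e. A³/T = Q²/g = 93.3²/32.2 = 270.3.
Trying y = 2.4 ft: A³/T = 153.2 — low.
Trying y = 3.41 ft: A³/T = 593 — high.
Trying y = 2.78 ft: A³/T = 268.6 — ≈ 270.3.

y_c = 2.78 ft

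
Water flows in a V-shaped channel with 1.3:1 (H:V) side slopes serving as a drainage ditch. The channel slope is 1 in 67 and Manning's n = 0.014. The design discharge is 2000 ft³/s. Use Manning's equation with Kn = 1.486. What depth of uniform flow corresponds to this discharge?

y_n = 7.56 ft

Manning's equation rearranged: A R^(2/3) = nQ / (1.486·√S) = 0.014 × 2000 / (1.486 × √0.01493) = 154.2.
At y = 8.58 ft: A R^(2/3) = 216.4 — high.
At y = 5.37 ft: A R^(2/3) = 62.02 — low.
At y = 7.56 ft: A R^(2/3) = 154.4 — close enough.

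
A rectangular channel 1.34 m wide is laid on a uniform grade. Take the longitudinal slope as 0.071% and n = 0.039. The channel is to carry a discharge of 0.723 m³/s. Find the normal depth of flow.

Manning's equation rearranged: A R^(2/3) = nQ / (1·√S) = 0.039 × 0.723 / (√0.00071) = 1.058.
Try y = 1.52 m: A R^(2/3) = 1.223 — over.
Try y = 0.963 m: A R^(2/3) = 0.6948 — short.
Try y = 1.35 m: A R^(2/3) = 1.059 — ≈ 1.058.

y_n = 1.35 m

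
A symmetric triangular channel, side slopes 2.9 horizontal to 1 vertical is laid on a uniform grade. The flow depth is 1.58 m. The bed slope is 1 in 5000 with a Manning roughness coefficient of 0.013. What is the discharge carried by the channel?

For a triangular section with side slope z = 2.9: A = zy² = 2.9×1.58² = 7.24 m²; P = 2y√(1+z²) = 2×1.58×3.068 = 9.694 m.
Hydraulic radius R = A/P = 7.24/9.694 = 0.7468 m.
Manning's equation: Q = (1/n) A R^(2/3) S^(1/2) = (1/0.013) × 7.24 × 0.7468^(2/3) × 0.0002^(1/2) = 6.48 m³/s.

Q = 6.48 m³/s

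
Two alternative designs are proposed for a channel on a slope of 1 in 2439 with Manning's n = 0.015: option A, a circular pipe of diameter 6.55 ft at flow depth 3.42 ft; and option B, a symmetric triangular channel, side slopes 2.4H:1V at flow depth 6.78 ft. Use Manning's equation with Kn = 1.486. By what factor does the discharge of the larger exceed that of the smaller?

9.38

Channel A: For a circular section of diameter D = 6.55 ft at depth y = 3.42 ft, the central angle is θ = 2 arccos(1 − 2y/D) = 3.23 rad. Then A = (D²/8)(θ − sin θ) = 17.8 ft² and P = Dθ/2 = 10.58 ft. Hydraulic radius R = A/P = 17.8/10.58 = 1.682 ft. Q_A = (1.486/0.015)·17.8·1.682^(2/3)·√0.00041 = 50.5 ft³/s.
Channel B: For a triangular section with side slope z = 2.4: A = zy² = 2.4×6.78² = 110.3 ft²; P = 2y√(1+z²) = 2×6.78×2.6 = 35.26 ft. Hydraulic radius R = A/P = 110.3/35.26 = 3.129 ft. Q_B = (1.486/0.015)·110.3·3.129^(2/3)·√0.00041 = 473.5 ft³/s.
The larger discharge is 473.5 ft³/s and the smaller is 50.5 ft³/s; the ratio is 9.38.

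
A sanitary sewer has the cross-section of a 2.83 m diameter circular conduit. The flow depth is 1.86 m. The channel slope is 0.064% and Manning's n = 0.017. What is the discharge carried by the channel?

For a circular section of diameter D = 2.83 m at depth y = 1.86 m, the central angle is θ = 2 arccos(1 − 2y/D) = 3.781 rad. Then A = (D²/8)(θ − sin θ) = 4.383 m² and P = Dθ/2 = 5.351 m.
Hydraulic radius R = A/P = 4.383/5.351 = 0.8192 m.
Manning's equation: Q = (1/n) A R^(2/3) S^(1/2) = (1/0.017) × 4.383 × 0.8192^(2/3) × 0.00064^(1/2) = 5.71 m³/s.

Q = 5.71 m³/s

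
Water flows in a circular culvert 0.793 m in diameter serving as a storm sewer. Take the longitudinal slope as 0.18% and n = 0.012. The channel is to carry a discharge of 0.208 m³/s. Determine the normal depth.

Manning's equation rearranged: A R^(2/3) = nQ / (1·√S) = 0.012 × 0.208 / (√0.0018) = 0.05883.
At y = 0.388 m: A R^(2/3) = 0.08092 — high.
At y = 0.259 m: A R^(2/3) = 0.03872 — low.
At y = 0.324 m: A R^(2/3) = 0.05882 — close enough.

y_n = 0.324 m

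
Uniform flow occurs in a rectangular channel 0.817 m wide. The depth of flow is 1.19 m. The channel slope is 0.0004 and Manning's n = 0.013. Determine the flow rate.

Q = 0.676 m³/s

Flow area A = b·y = 0.817 × 1.19 = 0.9722 m². Wetted perimeter P = b + 2y = 0.817 + 2×1.19 = 3.197 m.
Hydraulic radius R = A/P = 0.9722/3.197 = 0.3041 m.
Manning's equation: Q = (1/n) A R^(2/3) S^(1/2) = (1/0.013) × 0.9722 × 0.3041^(2/3) × 0.0004^(1/2) = 0.676 m³/s.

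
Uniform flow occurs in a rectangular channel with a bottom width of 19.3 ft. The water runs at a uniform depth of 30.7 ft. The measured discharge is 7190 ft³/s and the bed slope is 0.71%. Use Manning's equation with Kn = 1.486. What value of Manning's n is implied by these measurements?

Flow area A = b·y = 19.3 × 30.7 = 592.5 ft². Wetted perimeter P = b + 2y = 19.3 + 2×30.7 = 80.7 ft.
Hydraulic radius R = A/P = 592.5/80.7 = 7.342 ft.
Rearranging Manning's equation: n = (1.486/Q) A R^(2/3) S^(1/2) = (1.486/7190) × 592.5 × 7.342^(2/3) × √0.0071 = 0.039.

n = 0.039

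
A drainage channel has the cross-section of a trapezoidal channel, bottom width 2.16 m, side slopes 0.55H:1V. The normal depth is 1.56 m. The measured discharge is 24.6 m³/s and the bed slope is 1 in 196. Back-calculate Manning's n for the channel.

With bottom width b = 2.16 m and side slope z = 0.55: A = (b + zy)y = (2.16 + 0.55×1.56)×1.56 = 4.708 m²; P = b + 2y√(1+z²) = 2.16 + 2×1.56×1.141 = 5.721 m.
Hydraulic radius R = A/P = 4.708/5.721 = 0.823 m.
Rearranging Manning's equation: n = (1/Q) A R^(2/3) S^(1/2) = (1/24.6) × 4.708 × 0.823^(2/3) × √0.005102 = 0.012.

n = 0.012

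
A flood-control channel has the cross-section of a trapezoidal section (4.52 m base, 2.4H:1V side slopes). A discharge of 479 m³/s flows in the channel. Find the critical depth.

At critical depth, Q² T / (g A³) = 1, i.e. A³/T = Q²/g = 479²/9.81 = 23390.
Try y = 4.11 m: A³/T = 8521 — low.
Try y = 6.47 m: A³/T = 61340 — high.
Try y = 5.2 m: A³/T = 23430 — close enough.

y_c = 5.2 m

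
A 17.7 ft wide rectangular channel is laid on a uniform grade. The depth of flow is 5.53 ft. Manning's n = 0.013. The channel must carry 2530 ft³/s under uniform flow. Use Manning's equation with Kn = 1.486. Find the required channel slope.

S = 0.00999

Flow area A = b·y = 17.7 × 5.53 = 97.88 ft². Wetted perimeter P = b + 2y = 17.7 + 2×5.53 = 28.76 ft.
Hydraulic radius R = A/P = 97.88/28.76 = 3.403 ft.
From Manning's equation, S = [nQ / (1.486 A R^(2/3))]² = [0.013 × 2530 / (1.486 × 97.88 × 3.403^(2/3))]² = 0.00999.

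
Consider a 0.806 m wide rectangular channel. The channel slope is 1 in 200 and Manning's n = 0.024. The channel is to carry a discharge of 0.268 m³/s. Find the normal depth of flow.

Manning's equation rearranged: A R^(2/3) = nQ / (1·√S) = 0.024 × 0.268 / (√0.005) = 0.09096.
At y = 0.38 m: A R^(2/3) = 0.1032 — over.
At y = 0.346 m: A R^(2/3) = 0.09092 — close enough.

y_n = 0.346 m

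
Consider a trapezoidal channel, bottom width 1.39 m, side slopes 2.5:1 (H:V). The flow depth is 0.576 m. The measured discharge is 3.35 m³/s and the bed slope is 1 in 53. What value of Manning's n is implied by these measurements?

With bottom width b = 1.39 m and side slope z = 2.5: A = (b + zy)y = (1.39 + 2.5×0.576)×0.576 = 1.63 m²; P = b + 2y√(1+z²) = 1.39 + 2×0.576×2.693 = 4.492 m.
Hydraulic radius R = A/P = 1.63/4.492 = 0.3629 m.
Rearranging Manning's equation: n = (1/Q) A R^(2/3) S^(1/2) = (1/3.35) × 1.63 × 0.3629^(2/3) × √0.01887 = 0.034.

n = 0.034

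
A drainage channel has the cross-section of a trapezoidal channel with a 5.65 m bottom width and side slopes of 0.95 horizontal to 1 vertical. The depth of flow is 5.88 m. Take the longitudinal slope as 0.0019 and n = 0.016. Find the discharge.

With bottom width b = 5.65 m and side slope z = 0.95: A = (b + zy)y = (5.65 + 0.95×5.88)×5.88 = 66.07 m²; P = b + 2y√(1+z²) = 5.65 + 2×5.88×1.379 = 21.87 m.
Hydraulic radius R = A/P = 66.07/21.87 = 3.021 m.
Manning's equation: Q = (1/n) A R^(2/3) S^(1/2) = (1/0.016) × 66.07 × 3.021^(2/3) × 0.0019^(1/2) = 376 m³/s.

Q = 376 m³/s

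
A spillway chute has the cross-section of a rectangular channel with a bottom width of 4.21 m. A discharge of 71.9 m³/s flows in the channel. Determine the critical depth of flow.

y_c = 3.1 m

For a rectangular channel, critical depth y_c = (q²/g)^(1/3) where q = Q/b = 71.9/4.21 = 17.08 m²/s.
So y_c = (17.08²/9.81)^(1/3) = 3.1 m.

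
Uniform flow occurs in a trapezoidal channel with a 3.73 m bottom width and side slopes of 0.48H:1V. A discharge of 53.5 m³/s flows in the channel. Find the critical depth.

y_c = 2.47 m

At critical depth, Q² T / (g A³) = 1, i.e. A³/T = Q²/g = 53.5²/9.81 = 291.8.
Trying y = 2.77 m: A³/T = 430.9 — over.
Trying y = 2.05 m: A³/T = 158.4 — short.
Trying y = 2.47 m: A³/T = 293.4 — matches.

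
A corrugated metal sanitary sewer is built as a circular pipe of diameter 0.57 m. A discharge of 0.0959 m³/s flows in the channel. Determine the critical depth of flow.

At critical depth, Q² T / (g A³) = 1, i.e. A³/T = Q²/g = 0.0959²/9.81 = 0.0009375.
At y = 0.255 m: A³/T = 0.002382 — too large.
At y = 0.2 m: A³/T = 0.0009364 — ≈ 0.0009375.

y_c = 0.2 m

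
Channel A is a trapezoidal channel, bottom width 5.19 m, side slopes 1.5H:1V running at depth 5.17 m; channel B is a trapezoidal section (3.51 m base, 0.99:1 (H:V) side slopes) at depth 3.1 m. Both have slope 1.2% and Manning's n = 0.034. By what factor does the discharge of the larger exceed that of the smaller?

Channel A: With bottom width b = 5.19 m and side slope z = 1.5: A = (b + zy)y = (5.19 + 1.5×5.17)×5.17 = 66.93 m²; P = b + 2y√(1+z²) = 5.19 + 2×5.17×1.803 = 23.83 m. Hydraulic radius R = A/P = 66.93/23.83 = 2.808 m. Q_A = (1/0.034)·66.93·2.808^(2/3)·√0.012 = 429.2 m³/s.
Channel B: With bottom width b = 3.51 m and side slope z = 0.99: A = (b + zy)y = (3.51 + 0.99×3.1)×3.1 = 20.39 m²; P = b + 2y√(1+z²) = 3.51 + 2×3.1×1.407 = 12.23 m. Hydraulic radius R = A/P = 20.39/12.23 = 1.667 m. Q_B = (1/0.034)·20.39·1.667^(2/3)·√0.012 = 92.38 m³/s.
The larger discharge is 429.2 m³/s and the smaller is 92.38 m³/s; the ratio is 4.65.

4.65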